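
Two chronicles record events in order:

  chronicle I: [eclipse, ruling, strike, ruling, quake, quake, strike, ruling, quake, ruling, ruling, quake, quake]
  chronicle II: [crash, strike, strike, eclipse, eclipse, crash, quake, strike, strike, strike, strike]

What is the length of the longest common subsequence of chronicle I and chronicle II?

Pick eclipse (chronicle I #1, chronicle II #5) → strike (chronicle I #3, chronicle II #10) → strike (chronicle I #7, chronicle II #11); all 3 events appear in both, in order. dp[13][11] = 3 confirms this is the maximum.

3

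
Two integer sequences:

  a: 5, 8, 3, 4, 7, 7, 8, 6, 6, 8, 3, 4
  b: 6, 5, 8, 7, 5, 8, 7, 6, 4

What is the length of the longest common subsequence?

Match 5 at a[1]=b[2] → 8 at a[2]=b[3] → 7 at a[5]=b[4] → 7 at a[6]=b[7] → 6 at a[9]=b[8] → 4 at a[12]=b[9] — 6 values in the same relative order in both. dp[12][9] = 6 confirms this is the maximum.

6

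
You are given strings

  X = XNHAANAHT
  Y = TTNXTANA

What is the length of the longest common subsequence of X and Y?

4

Let dp[i][j] be the LCS length of the first i characters of X and the first j characters of Y. dp[i][j] = dp[i-1][j-1]+1 when the i-th and j-th characters match, else max(dp[i-1][j], dp[i][j-1]).
    ·  T  T  N  X  T  A  N  A
 ·  0  0  0  0  0  0  0  0  0
 X  0  0  0  0  1  1  1  1  1
 N  0  0  0  1  1  1  1  2  2
 H  0  0  0  1  1  1  1  2  2
 A  0  0  0  1  1  1  2  2  3
 A  0  0  0  1  1  1  2  2  3
 N  0  0  0  1  1  1  2  3  3
 A  0  0  0  1  1  1  2  3  4
 H  0  0  0  1  1  1  2  3  4
 T  0  1  1  1  1  2  2  3  4
dp[9][8] = 4. One LCS (by backtracking along matches): XANA.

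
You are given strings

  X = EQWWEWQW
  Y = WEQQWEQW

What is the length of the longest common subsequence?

Taking E [1,2], then Q [2,4], then W [4,5], then E [5,6], then Q [7,7], then W [8,8] gives a common subsequence of length 6, and the DP table's final entry dp[8][8] is also 6, so no common subsequence is longer.

6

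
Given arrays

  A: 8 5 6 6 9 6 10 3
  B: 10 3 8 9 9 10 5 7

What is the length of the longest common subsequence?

3

Let dp[i][j] be the LCS length of the first i values of A and the first j values of B. dp[i][j] = dp[i-1][j-1]+1 when the i-th and j-th values match, else max(dp[i-1][j], dp[i][j-1]).
    · 10  3  8  9  9 10  5  7
 ·  0  0  0  0  0  0  0  0  0
 8  0  0  0  1  1  1  1  1  1
 5  0  0  0  1  1  1  1  2  2
 6  0  0  0  1  1  1  1  2  2
 6  0  0  0  1  1  1  1  2  2
 9  0  0  0  1  2  2  2  2  2
 6  0  0  0  1  2  2  2  2  2
10  0  1  1  1  2  2  3  3  3
 3  0  1  2  2  2  2  3  3  3
dp[8][8] = 3. One LCS (by backtracking along matches): 8, 9, 10.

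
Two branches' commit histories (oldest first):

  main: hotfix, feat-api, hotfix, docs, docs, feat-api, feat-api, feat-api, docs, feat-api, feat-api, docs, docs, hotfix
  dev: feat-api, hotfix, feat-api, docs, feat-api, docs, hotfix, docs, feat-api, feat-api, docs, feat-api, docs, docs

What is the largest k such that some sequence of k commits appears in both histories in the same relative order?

10

Match hotfix [1,2], then feat-api [2,5], then hotfix [3,7], then docs [5,8], then feat-api [7,9], then feat-api [8,10], then docs [9,11], then feat-api [11,12], then docs [12,13], then docs [13,14] — 10 commits in the same relative order in both. Since dp[14][14] = 10, nothing longer is possible.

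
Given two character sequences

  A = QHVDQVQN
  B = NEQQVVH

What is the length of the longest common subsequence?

Taking Q at A[1]=B[4] → V at A[3]=B[5] → V at A[6]=B[6] gives a common subsequence of length 3, and the DP table's final entry dp[8][7] is also 3, so no common subsequence is longer.

3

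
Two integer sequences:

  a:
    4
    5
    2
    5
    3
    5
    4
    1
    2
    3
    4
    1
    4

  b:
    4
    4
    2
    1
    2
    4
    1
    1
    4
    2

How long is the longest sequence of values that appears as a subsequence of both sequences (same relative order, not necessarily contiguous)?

Let dp[i][j] be the LCS length of the first i values of a and the first j values of b. dp[i][j] = dp[i-1][j-1]+1 when the i-th and j-th values match, else max(dp[i-1][j], dp[i][j-1]).
    ·  4  4  2  1  2  4  1  1  4  2
 ·  0  0  0  0  0  0  0  0  0  0  0
 4  0  1  1  1  1  1  1  1  1  1  1
 5  0  1  1  1  1  1  1  1  1  1  1
 2  0  1  1  2  2  2  2  2  2  2  2
 5  0  1  1  2  2  2  2  2  2  2  2
 3  0  1  1  2  2  2  2  2  2  2  2
 5  0  1  1  2  2  2  2  2  2  2  2
 4  0  1  2  2  2  2  3  3  3  3  3
 1  0  1  2  2  3  3  3  4  4  4  4
 2  0  1  2  3  3  4  4  4  4  4  5
 3  0  1  2  3  3  4  4  4  4  4  5
 4  0  1  2  3  3  4  5  5  5  5  5
 1  0  1  2  3  4  4  5  6  6  6  6
 4  0  1  2  3  4  4  5  6  6  7  7
dp[13][10] = 7. One LCS (by backtracking along matches): 4, 2, 1, 2, 4, 1, 4.

7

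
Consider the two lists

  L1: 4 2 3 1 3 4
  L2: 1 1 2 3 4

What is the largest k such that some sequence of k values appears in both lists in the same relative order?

One common subsequence of length 3: 2 [2,3], 3 [5,4], 4 [6,5]. Since dp[6][5] = 3, nothing longer is possible.

3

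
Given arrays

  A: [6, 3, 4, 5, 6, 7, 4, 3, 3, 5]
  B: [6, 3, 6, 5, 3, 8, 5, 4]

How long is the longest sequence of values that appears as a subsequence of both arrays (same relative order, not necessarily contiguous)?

Let dp[i][j] be the LCS length of the first i values of A and the first j values of B. dp[i][j] = dp[i-1][j-1]+1 when the i-th and j-th values match, else max(dp[i-1][j], dp[i][j-1]).
    ·  6  3  6  5  3  8  5  4
 ·  0  0  0  0  0  0  0  0  0
 6  0  1  1  1  1  1  1  1  1
 3  0  1  2  2  2  2  2  2  2
 4  0  1  2  2  2  2  2  2  3
 5  0  1  2  2  3  3  3  3  3
 6  0  1  2  3  3  3  3  3  3
 7  0  1  2  3  3  3  3  3  3
 4  0  1  2  3  3  3  3  3  4
 3  0  1  2  3  3  4  4  4  4
 3  0  1  2  3  3  4  4  4  4
 5  0  1  2  3  4  4  4  5  5
dp[10][8] = 5. One LCS (by backtracking along matches): 6, 3, 5, 3, 5.

5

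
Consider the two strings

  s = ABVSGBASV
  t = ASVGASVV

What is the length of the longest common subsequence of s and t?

One common subsequence of length 6: A (s #1, t #1); then V (s #3, t #3); then G (s #5, t #4); then A (s #7, t #5); then S (s #8, t #6); then V (s #9, t #8). dp[9][8] = 6 confirms this is the maximum.

6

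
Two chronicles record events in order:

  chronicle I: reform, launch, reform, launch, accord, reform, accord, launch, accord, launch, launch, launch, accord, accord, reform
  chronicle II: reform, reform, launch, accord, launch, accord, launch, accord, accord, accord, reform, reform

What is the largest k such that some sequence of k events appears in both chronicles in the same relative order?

Match reform at chronicle I[1]=chronicle II[1] → reform at chronicle I[3]=chronicle II[2] → launch at chronicle I[4]=chronicle II[3] → accord at chronicle I[5]=chronicle II[4] → accord at chronicle I[7]=chronicle II[6] → launch at chronicle I[8]=chronicle II[7] → accord at chronicle I[9]=chronicle II[8] → accord at chronicle I[13]=chronicle II[9] → accord at chronicle I[14]=chronicle II[10] → reform at chronicle I[15]=chronicle II[12] — 10 events in the same relative order in both. The LCS DP gives dp[15][12] = 10, so this is optimal.

10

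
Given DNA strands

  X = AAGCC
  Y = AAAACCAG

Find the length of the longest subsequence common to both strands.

Let dp[i][j] be the LCS length of the first i bases of X and the first j bases of Y. dp[i][j] = dp[i-1][j-1]+1 when the i-th and j-th bases match, else max(dp[i-1][j], dp[i][j-1]).
    ·  A  A  A  A  C  C  A  G
 ·  0  0  0  0  0  0  0  0  0
 A  0  1  1  1  1  1  1  1  1
 A  0  1  2  2  2  2  2  2  2
 G  0  1  2  2  2  2  2  2  3
 C  0  1  2  2  2  3  3  3  3
 C  0  1  2  2  2  3  4  4  4
dp[5][8] = 4. One LCS (by backtracking along matches): AACC.

4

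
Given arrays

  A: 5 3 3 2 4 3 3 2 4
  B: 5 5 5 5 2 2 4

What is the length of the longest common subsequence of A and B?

4

Taking 5 (A #1, B #4), then 2 (A #4, B #5), then 2 (A #8, B #6), then 4 (A #9, B #7) gives a common subsequence of length 4. dp[9][7] = 4 confirms this is the maximum.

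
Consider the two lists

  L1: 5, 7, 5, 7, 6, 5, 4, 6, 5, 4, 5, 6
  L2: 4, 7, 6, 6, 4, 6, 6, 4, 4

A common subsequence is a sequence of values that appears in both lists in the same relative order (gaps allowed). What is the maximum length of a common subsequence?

Match 7 (L1 #2, L2 #2), then 6 (L1 #5, L2 #4), then 4 (L1 #7, L2 #5), then 6 (L1 #8, L2 #7), then 4 (L1 #10, L2 #9) — 5 values in the same relative order in both. Since dp[12][9] = 5, nothing longer is possible.

5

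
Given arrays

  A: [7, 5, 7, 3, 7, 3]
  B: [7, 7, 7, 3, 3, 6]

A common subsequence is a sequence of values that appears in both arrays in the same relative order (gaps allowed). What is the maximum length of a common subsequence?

4

Pick 7 [1,2]; then 7 [3,3]; then 3 [4,4]; then 3 [6,5]; all 4 values appear in both, in order. The LCS DP gives dp[6][6] = 4, so this is optimal.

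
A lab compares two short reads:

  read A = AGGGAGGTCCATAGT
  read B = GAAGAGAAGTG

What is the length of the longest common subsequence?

8

Pick A at read A[1]=read B[3]; then G at read A[4]=read B[4]; then A at read A[5]=read B[5]; then G at read A[7]=read B[6]; then A at read A[11]=read B[7]; then A at read A[13]=read B[8]; then G at read A[14]=read B[9]; then T at read A[15]=read B[10]; all 8 bases appear in both, in order, and the DP table's final entry dp[15][11] is also 8, so no common subsequence is longer.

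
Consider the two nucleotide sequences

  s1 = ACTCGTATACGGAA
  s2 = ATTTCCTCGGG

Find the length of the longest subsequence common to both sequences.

7

One common subsequence of length 7: A (s1 #1, s2 #1); then C (s1 #2, s2 #6); then T (s1 #3, s2 #7); then C (s1 #4, s2 #8); then G (s1 #5, s2 #9); then G (s1 #11, s2 #10); then G (s1 #12, s2 #11). dp[14][11] = 7 confirms this is the maximum.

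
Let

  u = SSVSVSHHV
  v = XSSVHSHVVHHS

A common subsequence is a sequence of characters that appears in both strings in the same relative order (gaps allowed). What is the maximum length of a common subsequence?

Let dp[i][j] be the LCS length of the first i characters of u and the first j characters of v. dp[i][j] = dp[i-1][j-1]+1 when the i-th and j-th characters match, else max(dp[i-1][j], dp[i][j-1]).
    ·  X  S  S  V  H  S  H  V  V  H  H  S
 ·  0  0  0  0  0  0  0  0  0  0  0  0  0
 S  0  0  1  1  1  1  1  1  1  1  1  1  1
 S  0  0  1  2  2  2  2  2  2  2  2  2  2
 V  0  0  1  2  3  3  3  3  3  3  3  3  3
 S  0  0  1  2  3  3  4  4  4  4  4  4  4
 V  0  0  1  2  3  3  4  4  5  5  5  5  5
 S  0  0  1  2  3  3  4  4  5  5  5  5  6
 H  0  0  1  2  3  4  4  5  5  5  6  6  6
 H  0  0  1  2  3  4  4  5  5  5  6  7  7
 V  0  0  1  2  3  4  4  5  6  6  6  7  7
dp[9][12] = 7. One LCS (by backtracking along matches): SSVSVHH.

7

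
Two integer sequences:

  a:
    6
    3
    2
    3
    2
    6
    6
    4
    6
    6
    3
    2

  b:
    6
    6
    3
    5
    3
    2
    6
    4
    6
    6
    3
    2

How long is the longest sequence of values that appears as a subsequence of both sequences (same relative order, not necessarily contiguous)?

10

Taking 6 at a[1]=b[2] → 3 at a[2]=b[3] → 3 at a[4]=b[5] → 2 at a[5]=b[6] → 6 at a[7]=b[7] → 4 at a[8]=b[8] → 6 at a[9]=b[9] → 6 at a[10]=b[10] → 3 at a[11]=b[11] → 2 at a[12]=b[12] gives a common subsequence of length 10, and the DP table's final entry dp[12][12] is also 10, so no common subsequence is longer.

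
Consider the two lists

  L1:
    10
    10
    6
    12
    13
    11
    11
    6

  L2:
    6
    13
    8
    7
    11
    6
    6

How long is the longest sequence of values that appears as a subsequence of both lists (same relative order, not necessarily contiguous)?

Let dp[i][j] be the LCS length of the first i values of L1 and the first j values of L2. dp[i][j] = dp[i-1][j-1]+1 when the i-th and j-th values match, else max(dp[i-1][j], dp[i][j-1]).
    ·  6 13  8  7 11  6  6
 ·  0  0  0  0  0  0  0  0
10  0  0  0  0  0  0  0  0
10  0  0  0  0  0  0  0  0
 6  0  1  1  1  1  1  1  1
12  0  1  1  1  1  1  1  1
13  0  1  2  2  2  2  2  2
11  0  1  2  2  2  3  3  3
11  0  1  2  2  2  3  3  3
 6  0  1  2  2  2  3  4  4
dp[8][7] = 4. One LCS (by backtracking along matches): 6, 13, 11, 6.

4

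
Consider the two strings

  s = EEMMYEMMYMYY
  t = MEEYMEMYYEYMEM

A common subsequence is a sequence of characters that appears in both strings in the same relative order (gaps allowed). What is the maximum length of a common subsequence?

Match E at s[1]=t[2], then E at s[2]=t[3], then M at s[3]=t[5], then M at s[4]=t[7], then Y at s[5]=t[9], then E at s[6]=t[10], then M at s[7]=t[12], then M at s[10]=t[14] — 8 characters in the same relative order in both. The LCS DP gives dp[12][14] = 8, so this is optimal.

8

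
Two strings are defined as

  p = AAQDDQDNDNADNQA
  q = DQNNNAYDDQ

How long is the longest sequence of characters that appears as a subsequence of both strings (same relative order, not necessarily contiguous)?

7

Taking D at p[5]=q[1], then Q at p[6]=q[2], then N at p[8]=q[4], then N at p[10]=q[5], then A at p[11]=q[6], then D at p[12]=q[9], then Q at p[14]=q[10] gives a common subsequence of length 7. The LCS DP gives dp[15][10] = 7, so this is optimal.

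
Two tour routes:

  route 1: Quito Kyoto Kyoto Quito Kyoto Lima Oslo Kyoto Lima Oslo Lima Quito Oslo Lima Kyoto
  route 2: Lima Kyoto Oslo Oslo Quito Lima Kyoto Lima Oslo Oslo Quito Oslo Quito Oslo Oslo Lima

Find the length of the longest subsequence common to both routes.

Pick Kyoto [2,2], Quito [4,5], Kyoto [5,7], Lima [6,8], Oslo [7,10], Oslo [10,12], Quito [12,13], Oslo [13,15], Lima [14,16]; all 9 stops appear in both, in order, and the DP table's final entry dp[15][16] is also 9, so no common subsequence is longer.

9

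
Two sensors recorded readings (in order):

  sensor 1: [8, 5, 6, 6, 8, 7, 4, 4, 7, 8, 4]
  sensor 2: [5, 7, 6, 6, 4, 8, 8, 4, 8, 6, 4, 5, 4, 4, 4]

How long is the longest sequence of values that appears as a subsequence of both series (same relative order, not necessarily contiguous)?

Match 5 (sensor 1 #2, sensor 2 #1), 6 (sensor 1 #3, sensor 2 #3), 6 (sensor 1 #4, sensor 2 #4), 8 (sensor 1 #5, sensor 2 #9), 4 (sensor 1 #7, sensor 2 #13), 4 (sensor 1 #8, sensor 2 #14), 4 (sensor 1 #11, sensor 2 #15) — 7 values in the same relative order in both. dp[11][15] = 7 confirms this is the maximum.

7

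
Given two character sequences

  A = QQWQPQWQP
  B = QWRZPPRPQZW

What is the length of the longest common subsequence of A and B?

Taking Q [2,1]; then W [3,2]; then P [5,8]; then Q [6,9]; then W [7,11] gives a common subsequence of length 5. dp[9][11] = 5 confirms this is the maximum.

5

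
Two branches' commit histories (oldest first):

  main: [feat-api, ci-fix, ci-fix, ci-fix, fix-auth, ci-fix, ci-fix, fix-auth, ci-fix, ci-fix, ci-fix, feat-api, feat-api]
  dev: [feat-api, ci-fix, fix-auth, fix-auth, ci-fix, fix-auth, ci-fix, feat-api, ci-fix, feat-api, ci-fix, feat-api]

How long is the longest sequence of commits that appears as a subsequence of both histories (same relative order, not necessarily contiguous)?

9

Taking feat-api at main[1]=dev[1], then ci-fix at main[2]=dev[2], then fix-auth at main[5]=dev[4], then ci-fix at main[7]=dev[5], then fix-auth at main[8]=dev[6], then ci-fix at main[9]=dev[7], then ci-fix at main[10]=dev[9], then ci-fix at main[11]=dev[11], then feat-api at main[13]=dev[12] gives a common subsequence of length 9. The LCS DP gives dp[13][12] = 9, so this is optimal.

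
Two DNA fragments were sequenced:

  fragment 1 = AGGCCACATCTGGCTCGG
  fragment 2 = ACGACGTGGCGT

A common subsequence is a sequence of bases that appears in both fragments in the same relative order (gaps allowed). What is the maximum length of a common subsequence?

9

Pick A [1,1], G [3,3], A [6,4], C [7,5], T [11,7], G [12,8], G [13,9], C [14,10], T [15,12]; all 9 bases appear in both, in order. Since dp[18][12] = 9, nothing longer is possible.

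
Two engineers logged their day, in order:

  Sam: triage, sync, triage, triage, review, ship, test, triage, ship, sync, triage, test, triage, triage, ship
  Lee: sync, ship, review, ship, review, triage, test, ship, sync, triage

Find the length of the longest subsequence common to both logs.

Taking sync [2,1]; then review [5,3]; then ship [6,4]; then test [7,7]; then ship [9,8]; then sync [10,9]; then triage [14,10] gives a common subsequence of length 7. dp[15][10] = 7 confirms this is the maximum.

7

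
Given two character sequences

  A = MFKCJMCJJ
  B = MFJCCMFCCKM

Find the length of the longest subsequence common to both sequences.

5

Let dp[i][j] be the LCS length of the first i characters of A and the first j characters of B. dp[i][j] = dp[i-1][j-1]+1 when the i-th and j-th characters match, else max(dp[i-1][j], dp[i][j-1]).
    ·  M  F  J  C  C  M  F  C  C  K  M
 ·  0  0  0  0  0  0  0  0  0  0  0  0
 M  0  1  1  1  1  1  1  1  1  1  1  1
 F  0  1  2  2  2  2  2  2  2  2  2  2
 K  0  1  2  2  2  2  2  2  2  2  3  3
 C  0  1  2  2  3  3  3  3  3  3  3  3
 J  0  1  2  3  3  3  3  3  3  3  3  3
 M  0  1  2  3  3  3  4  4  4  4  4  4
 C  0  1  2  3  4  4  4  4  5  5  5  5
 J  0  1  2  3  4  4  4  4  5  5  5  5
 J  0  1  2  3  4  4  4  4  5  5  5  5
dp[9][11] = 5. One LCS (by backtracking along matches): MFCMC.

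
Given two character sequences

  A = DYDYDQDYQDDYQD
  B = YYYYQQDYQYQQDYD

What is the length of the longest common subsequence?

9

Pick Y at A[2]=B[4] → D at A[3]=B[7] → Y at A[4]=B[8] → Q at A[6]=B[9] → Y at A[8]=B[10] → Q at A[9]=B[12] → D at A[11]=B[13] → Y at A[12]=B[14] → D at A[14]=B[15]; all 9 characters appear in both, in order. dp[14][15] = 9 confirms this is the maximum.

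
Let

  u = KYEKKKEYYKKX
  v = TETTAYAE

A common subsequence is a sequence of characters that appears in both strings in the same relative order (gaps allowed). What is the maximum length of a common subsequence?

2

One common subsequence of length 2: Y (u #2, v #6), E (u #7, v #8). The LCS DP gives dp[12][8] = 2, so this is optimal.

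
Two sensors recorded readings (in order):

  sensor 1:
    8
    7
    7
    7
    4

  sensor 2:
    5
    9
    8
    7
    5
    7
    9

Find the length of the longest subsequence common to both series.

3

Pick 8 (sensor 1 #1, sensor 2 #3), 7 (sensor 1 #2, sensor 2 #4), 7 (sensor 1 #3, sensor 2 #6); all 3 values appear in both, in order. dp[5][7] = 3 confirms this is the maximum.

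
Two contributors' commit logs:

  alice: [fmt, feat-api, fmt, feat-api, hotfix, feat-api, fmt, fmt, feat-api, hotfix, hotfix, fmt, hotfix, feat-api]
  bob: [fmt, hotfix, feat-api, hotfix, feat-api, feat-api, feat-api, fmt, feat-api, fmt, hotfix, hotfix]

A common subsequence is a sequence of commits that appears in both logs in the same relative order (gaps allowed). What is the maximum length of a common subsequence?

Taking fmt at alice[1]=bob[1], then feat-api at alice[2]=bob[5], then feat-api at alice[4]=bob[6], then feat-api at alice[6]=bob[7], then fmt at alice[7]=bob[8], then fmt at alice[8]=bob[10], then hotfix at alice[11]=bob[11], then hotfix at alice[13]=bob[12] gives a common subsequence of length 8, and the DP table's final entry dp[14][12] is also 8, so no common subsequence is longer.

8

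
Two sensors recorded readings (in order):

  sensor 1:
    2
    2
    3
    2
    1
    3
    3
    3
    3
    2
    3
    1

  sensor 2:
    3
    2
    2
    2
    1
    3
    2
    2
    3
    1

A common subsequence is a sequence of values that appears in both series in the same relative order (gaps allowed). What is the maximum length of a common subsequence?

Taking 2 (sensor 1 #1, sensor 2 #2), 2 (sensor 1 #2, sensor 2 #3), 2 (sensor 1 #4, sensor 2 #4), 1 (sensor 1 #5, sensor 2 #5), 3 (sensor 1 #6, sensor 2 #6), 2 (sensor 1 #10, sensor 2 #8), 3 (sensor 1 #11, sensor 2 #9), 1 (sensor 1 #12, sensor 2 #10) gives a common subsequence of length 8. The LCS DP gives dp[12][10] = 8, so this is optimal.

8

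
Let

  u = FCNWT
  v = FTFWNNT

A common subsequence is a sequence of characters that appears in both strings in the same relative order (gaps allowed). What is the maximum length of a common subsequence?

3

One common subsequence of length 3: F (u #1, v #3); then N (u #3, v #6); then T (u #5, v #7). dp[5][7] = 3 confirms this is the maximum.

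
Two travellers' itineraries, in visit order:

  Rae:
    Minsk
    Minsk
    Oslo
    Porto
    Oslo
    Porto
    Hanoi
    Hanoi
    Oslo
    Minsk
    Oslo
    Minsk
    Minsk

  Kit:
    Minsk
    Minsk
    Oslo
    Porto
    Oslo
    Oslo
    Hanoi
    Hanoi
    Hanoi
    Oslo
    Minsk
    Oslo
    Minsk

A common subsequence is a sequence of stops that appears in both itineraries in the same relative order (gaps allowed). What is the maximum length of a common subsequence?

Taking Minsk [1,1], Minsk [2,2], Oslo [3,3], Porto [4,4], Oslo [5,6], Hanoi [7,8], Hanoi [8,9], Oslo [9,10], Minsk [10,11], Oslo [11,12], Minsk [13,13] gives a common subsequence of length 11, and the DP table's final entry dp[13][13] is also 11, so no common subsequence is longer.

11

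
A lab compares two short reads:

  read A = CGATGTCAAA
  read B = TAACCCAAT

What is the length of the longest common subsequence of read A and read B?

Let dp[i][j] be the LCS length of the first i bases of read A and the first j bases of read B. dp[i][j] = dp[i-1][j-1]+1 when the i-th and j-th bases match, else max(dp[i-1][j], dp[i][j-1]).
    ·  T  A  A  C  C  C  A  A  T
 ·  0  0  0  0  0  0  0  0  0  0
 C  0  0  0  0  1  1  1  1  1  1
 G  0  0  0  0  1  1  1  1  1  1
 A  0  0  1  1  1  1  1  2  2  2
 T  0  1  1  1  1  1  1  2  2  3
 G  0  1  1  1  1  1  1  2  2  3
 T  0  1  1  1  1  1  1  2  2  3
 C  0  1  1  1  2  2  2  2  2  3
 A  0  1  2  2  2  2  2  3  3  3
 A  0  1  2  3  3  3  3  3  4  4
 A  0  1  2  3  3  3  3  4  4  4
dp[10][9] = 4. One LCS (by backtracking along matches): CCAA.

4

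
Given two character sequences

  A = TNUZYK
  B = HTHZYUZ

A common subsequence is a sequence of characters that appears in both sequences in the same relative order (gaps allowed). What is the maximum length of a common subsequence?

3

Pick T at A[1]=B[2], U at A[3]=B[6], Z at A[4]=B[7]; all 3 characters appear in both, in order. Since dp[6][7] = 3, nothing longer is possible.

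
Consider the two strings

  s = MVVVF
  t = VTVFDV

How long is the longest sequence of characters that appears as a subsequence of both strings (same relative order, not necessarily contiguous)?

3

Let dp[i][j] be the LCS length of the first i characters of s and the first j characters of t. dp[i][j] = dp[i-1][j-1]+1 when the i-th and j-th characters match, else max(dp[i-1][j], dp[i][j-1]).
    ·  V  T  V  F  D  V
 ·  0  0  0  0  0  0  0
 M  0  0  0  0  0  0  0
 V  0  1  1  1  1  1  1
 V  0  1  1  2  2  2  2
 V  0  1  1  2  2  2  3
 F  0  1  1  2  3  3  3
dp[5][6] = 3. One LCS (by backtracking along matches): VVV.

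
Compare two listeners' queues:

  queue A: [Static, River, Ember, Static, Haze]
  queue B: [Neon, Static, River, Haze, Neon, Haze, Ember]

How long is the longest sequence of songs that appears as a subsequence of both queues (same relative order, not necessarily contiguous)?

Taking Static [1,2], then River [2,3], then Ember [3,7] gives a common subsequence of length 3. dp[5][7] = 3 confirms this is the maximum.

3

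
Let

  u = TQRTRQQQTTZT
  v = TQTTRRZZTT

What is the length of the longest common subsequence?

Pick T (u #1, v #1) → Q (u #2, v #2) → R (u #3, v #5) → R (u #5, v #6) → T (u #10, v #9) → T (u #12, v #10); all 6 characters appear in both, in order. The LCS DP gives dp[12][10] = 6, so this is optimal.

6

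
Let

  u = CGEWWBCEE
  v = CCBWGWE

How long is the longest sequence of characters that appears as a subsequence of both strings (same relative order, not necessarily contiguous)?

One common subsequence of length 4: C [1,2], then G [2,5], then W [5,6], then E [9,7], and the DP table's final entry dp[9][7] is also 4, so no common subsequence is longer.

4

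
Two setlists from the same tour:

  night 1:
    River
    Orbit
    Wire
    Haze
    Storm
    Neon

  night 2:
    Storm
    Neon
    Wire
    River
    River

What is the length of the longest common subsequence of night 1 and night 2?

One common subsequence of length 2: Storm [5,1], Neon [6,2]. Since dp[6][5] = 2, nothing longer is possible.

2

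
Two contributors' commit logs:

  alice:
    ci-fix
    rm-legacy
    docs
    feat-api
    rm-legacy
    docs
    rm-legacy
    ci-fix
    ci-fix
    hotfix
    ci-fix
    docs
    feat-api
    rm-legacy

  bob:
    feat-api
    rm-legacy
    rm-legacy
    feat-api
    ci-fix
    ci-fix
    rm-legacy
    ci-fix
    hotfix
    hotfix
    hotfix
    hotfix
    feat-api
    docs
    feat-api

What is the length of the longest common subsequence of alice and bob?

Match feat-api [4,1], then rm-legacy [5,2], then rm-legacy [7,3], then ci-fix [8,6], then ci-fix [9,8], then hotfix [10,12], then docs [12,14], then feat-api [13,15] — 8 commits in the same relative order in both. The LCS DP gives dp[14][15] = 8, so this is optimal.

8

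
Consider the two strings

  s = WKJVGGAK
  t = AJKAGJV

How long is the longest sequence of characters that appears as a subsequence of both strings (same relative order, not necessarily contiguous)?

Taking K at s[2]=t[3]; then J at s[3]=t[6]; then V at s[4]=t[7] gives a common subsequence of length 3. The LCS DP gives dp[8][7] = 3, so this is optimal.

3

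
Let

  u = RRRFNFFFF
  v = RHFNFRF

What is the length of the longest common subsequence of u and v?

5

Let dp[i][j] be the LCS length of the first i characters of u and the first j characters of v. dp[i][j] = dp[i-1][j-1]+1 when the i-th and j-th characters match, else max(dp[i-1][j], dp[i][j-1]).
    ·  R  H  F  N  F  R  F
 ·  0  0  0  0  0  0  0  0
 R  0  1  1  1  1  1  1  1
 R  0  1  1  1  1  1  2  2
 R  0  1  1  1  1  1  2  2
 F  0  1  1  2  2  2  2  3
 N  0  1  1  2  3  3  3  3
 F  0  1  1  2  3  4  4  4
 F  0  1  1  2  3  4  4  5
 F  0  1  1  2  3  4  4  5
 F  0  1  1  2  3  4  4  5
dp[9][7] = 5. One LCS (by backtracking along matches): RFNFF.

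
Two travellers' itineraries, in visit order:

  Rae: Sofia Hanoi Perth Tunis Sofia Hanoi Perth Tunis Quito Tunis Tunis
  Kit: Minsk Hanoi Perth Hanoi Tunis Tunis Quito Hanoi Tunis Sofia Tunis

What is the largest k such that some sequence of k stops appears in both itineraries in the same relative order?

Match Hanoi (Rae #2, Kit #2) → Perth (Rae #3, Kit #3) → Tunis (Rae #4, Kit #5) → Tunis (Rae #8, Kit #6) → Quito (Rae #9, Kit #7) → Tunis (Rae #10, Kit #9) → Tunis (Rae #11, Kit #11) — 7 stops in the same relative order in both. Since dp[11][11] = 7, nothing longer is possible.

7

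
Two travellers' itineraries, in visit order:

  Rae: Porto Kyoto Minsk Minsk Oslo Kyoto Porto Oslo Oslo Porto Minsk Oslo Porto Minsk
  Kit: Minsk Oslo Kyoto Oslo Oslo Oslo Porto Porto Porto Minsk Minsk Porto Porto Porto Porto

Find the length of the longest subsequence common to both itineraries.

8

Match Minsk at Rae[4]=Kit[1], Oslo at Rae[5]=Kit[2], Kyoto at Rae[6]=Kit[3], Oslo at Rae[8]=Kit[5], Oslo at Rae[9]=Kit[6], Porto at Rae[10]=Kit[9], Minsk at Rae[11]=Kit[11], Porto at Rae[13]=Kit[15] — 8 stops in the same relative order in both. dp[14][15] = 8 confirms this is the maximum.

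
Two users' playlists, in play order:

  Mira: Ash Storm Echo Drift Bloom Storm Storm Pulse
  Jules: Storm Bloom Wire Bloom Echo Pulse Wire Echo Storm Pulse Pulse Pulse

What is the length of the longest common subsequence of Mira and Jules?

4

One common subsequence of length 4: Storm [2,1]; then Echo [3,8]; then Storm [6,9]; then Pulse [8,12]. The LCS DP gives dp[8][12] = 4, so this is optimal.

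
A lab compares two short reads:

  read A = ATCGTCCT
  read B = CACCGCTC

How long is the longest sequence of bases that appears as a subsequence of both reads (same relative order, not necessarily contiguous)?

Pick A [1,2], then C [3,4], then G [4,5], then T [5,7], then C [7,8]; all 5 bases appear in both, in order. The LCS DP gives dp[8][8] = 5, so this is optimal.

5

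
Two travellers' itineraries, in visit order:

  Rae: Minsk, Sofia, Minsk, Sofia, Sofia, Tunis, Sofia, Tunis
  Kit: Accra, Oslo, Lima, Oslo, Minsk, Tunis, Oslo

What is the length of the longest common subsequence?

2

One common subsequence of length 2: Minsk at Rae[3]=Kit[5], then Tunis at Rae[6]=Kit[6]. Since dp[8][7] = 2, nothing longer is possible.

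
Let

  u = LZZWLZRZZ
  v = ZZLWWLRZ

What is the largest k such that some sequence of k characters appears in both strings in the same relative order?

Let dp[i][j] be the LCS length of the first i characters of u and the first j characters of v. dp[i][j] = dp[i-1][j-1]+1 when the i-th and j-th characters match, else max(dp[i-1][j], dp[i][j-1]).
    ·  Z  Z  L  W  W  L  R  Z
 ·  0  0  0  0  0  0  0  0  0
 L  0  0  0  1  1  1  1  1  1
 Z  0  1  1  1  1  1  1  1  2
 Z  0  1  2  2  2  2  2  2  2
 W  0  1  2  2  3  3  3  3  3
 L  0  1  2  3  3  3  4  4  4
 Z  0  1  2  3  3  3  4  4  5
 R  0  1  2  3  3  3  4  5  5
 Z  0  1  2  3  3  3  4  5  6
 Z  0  1  2  3  3  3  4  5  6
dp[9][8] = 6. One LCS (by backtracking along matches): ZZWLRZ.

6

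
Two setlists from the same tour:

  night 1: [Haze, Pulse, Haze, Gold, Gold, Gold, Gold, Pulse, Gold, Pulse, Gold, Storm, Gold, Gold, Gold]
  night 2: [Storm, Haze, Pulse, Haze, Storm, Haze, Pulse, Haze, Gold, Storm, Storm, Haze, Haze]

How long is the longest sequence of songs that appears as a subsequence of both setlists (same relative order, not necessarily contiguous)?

6

Pick Haze at night 1[1]=night 2[2], Pulse at night 1[2]=night 2[3], Haze at night 1[3]=night 2[6], Pulse at night 1[8]=night 2[7], Gold at night 1[9]=night 2[9], Storm at night 1[12]=night 2[11]; all 6 songs appear in both, in order. Since dp[15][13] = 6, nothing longer is possible.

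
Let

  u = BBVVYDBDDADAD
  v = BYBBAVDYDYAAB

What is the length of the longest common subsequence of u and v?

7

Match B at u[1]=v[3] → B at u[2]=v[4] → V at u[3]=v[6] → Y at u[5]=v[8] → D at u[6]=v[9] → A at u[10]=v[11] → A at u[12]=v[12] — 7 characters in the same relative order in both. dp[13][13] = 7 confirms this is the maximum.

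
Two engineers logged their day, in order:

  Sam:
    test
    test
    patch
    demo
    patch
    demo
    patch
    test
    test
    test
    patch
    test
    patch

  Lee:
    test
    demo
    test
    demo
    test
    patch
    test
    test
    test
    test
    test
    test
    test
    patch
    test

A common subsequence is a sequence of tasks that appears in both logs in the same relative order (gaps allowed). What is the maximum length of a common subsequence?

Taking test [1,1]; then test [2,3]; then demo [4,4]; then patch [5,6]; then test [8,11]; then test [9,12]; then test [10,13]; then patch [11,14]; then test [12,15] gives a common subsequence of length 9. The LCS DP gives dp[13][15] = 9, so this is optimal.

9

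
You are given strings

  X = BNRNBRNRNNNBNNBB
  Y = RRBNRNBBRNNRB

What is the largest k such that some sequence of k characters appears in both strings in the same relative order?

9

One common subsequence of length 9: B [1,3], then N [2,4], then R [3,5], then N [4,6], then B [5,8], then R [6,9], then N [7,11], then R [8,12], then B [16,13]. Since dp[16][13] = 9, nothing longer is possible.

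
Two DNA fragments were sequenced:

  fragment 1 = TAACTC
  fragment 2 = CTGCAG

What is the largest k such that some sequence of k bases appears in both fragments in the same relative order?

Pick C [4,1], then T [5,2], then C [6,4]; all 3 bases appear in both, in order. The LCS DP gives dp[6][6] = 3, so this is optimal.

3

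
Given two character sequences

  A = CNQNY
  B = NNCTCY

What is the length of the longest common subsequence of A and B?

Match N (A #2, B #1) → N (A #4, B #2) → Y (A #5, B #6) — 3 characters in the same relative order in both. dp[5][6] = 3 confirms this is the maximum.

3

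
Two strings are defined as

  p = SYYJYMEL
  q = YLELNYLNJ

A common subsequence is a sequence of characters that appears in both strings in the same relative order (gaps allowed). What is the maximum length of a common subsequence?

Let dp[i][j] be the LCS length of the first i characters of p and the first j characters of q. dp[i][j] = dp[i-1][j-1]+1 when the i-th and j-th characters match, else max(dp[i-1][j], dp[i][j-1]).
    ·  Y  L  E  L  N  Y  L  N  J
 ·  0  0  0  0  0  0  0  0  0  0
 S  0  0  0  0  0  0  0  0  0  0
 Y  0  1  1  1  1  1  1  1  1  1
 Y  0  1  1  1  1  1  2  2  2  2
 J  0  1  1  1  1  1  2  2  2  3
 Y  0  1  1  1  1  1  2  2  2  3
 M  0  1  1  1  1  1  2  2  2  3
 E  0  1  1  2  2  2  2  2  2  3
 L  0  1  2  2  3  3  3  3  3  3
dp[8][9] = 3. One LCS (by backtracking along matches): YYJ.

3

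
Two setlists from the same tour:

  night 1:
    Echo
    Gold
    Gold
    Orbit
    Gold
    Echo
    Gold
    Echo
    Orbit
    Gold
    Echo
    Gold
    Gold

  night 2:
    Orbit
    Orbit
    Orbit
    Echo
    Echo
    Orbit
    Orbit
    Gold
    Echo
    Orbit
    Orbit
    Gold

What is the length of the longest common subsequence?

7

Taking Orbit (night 1 #4, night 2 #3) → Echo (night 1 #6, night 2 #4) → Echo (night 1 #8, night 2 #5) → Orbit (night 1 #9, night 2 #7) → Gold (night 1 #10, night 2 #8) → Echo (night 1 #11, night 2 #9) → Gold (night 1 #13, night 2 #12) gives a common subsequence of length 7. Since dp[13][12] = 7, nothing longer is possible.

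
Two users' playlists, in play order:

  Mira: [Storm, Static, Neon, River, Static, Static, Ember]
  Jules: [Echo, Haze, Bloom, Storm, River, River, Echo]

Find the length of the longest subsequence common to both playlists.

2

One common subsequence of length 2: Storm (Mira #1, Jules #4) → River (Mira #4, Jules #6), and the DP table's final entry dp[7][7] is also 2, so no common subsequence is longer.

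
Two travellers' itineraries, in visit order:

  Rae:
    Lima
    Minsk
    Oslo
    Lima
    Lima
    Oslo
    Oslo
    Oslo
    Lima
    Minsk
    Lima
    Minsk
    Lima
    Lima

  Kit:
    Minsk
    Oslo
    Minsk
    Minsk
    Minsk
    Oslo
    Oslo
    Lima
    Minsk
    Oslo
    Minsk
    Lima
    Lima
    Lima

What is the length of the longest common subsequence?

9

Match Minsk (Rae #2, Kit #1); then Oslo (Rae #3, Kit #2); then Oslo (Rae #6, Kit #6); then Oslo (Rae #7, Kit #7); then Oslo (Rae #8, Kit #10); then Minsk (Rae #10, Kit #11); then Lima (Rae #11, Kit #12); then Lima (Rae #13, Kit #13); then Lima (Rae #14, Kit #14) — 9 stops in the same relative order in both. The LCS DP gives dp[14][14] = 9, so this is optimal.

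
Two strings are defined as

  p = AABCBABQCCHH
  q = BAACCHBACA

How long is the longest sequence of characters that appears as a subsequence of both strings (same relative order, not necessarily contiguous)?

Match A [1,2]; then A [2,3]; then C [4,5]; then B [5,7]; then A [6,8]; then C [9,9] — 6 characters in the same relative order in both. The LCS DP gives dp[12][10] = 6, so this is optimal.

6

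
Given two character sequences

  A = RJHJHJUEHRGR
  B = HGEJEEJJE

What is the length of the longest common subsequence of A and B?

Let dp[i][j] be the LCS length of the first i characters of A and the first j characters of B. dp[i][j] = dp[i-1][j-1]+1 when the i-th and j-th characters match, else max(dp[i-1][j], dp[i][j-1]).
    ·  H  G  E  J  E  E  J  J  E
 ·  0  0  0  0  0  0  0  0  0  0
 R  0  0  0  0  0  0  0  0  0  0
 J  0  0  0  0  1  1  1  1  1  1
 H  0  1  1  1  1  1  1  1  1  1
 J  0  1  1  1  2  2  2  2  2  2
 H  0  1  1  1  2  2  2  2  2  2
 J  0  1  1  1  2  2  2  3  3  3
 U  0  1  1  1  2  2  2  3  3  3
 E  0  1  1  2  2  3  3  3  3  4
 H  0  1  1  2  2  3  3  3  3  4
 R  0  1  1  2  2  3  3  3  3  4
 G  0  1  2  2  2  3  3  3  3  4
 R  0  1  2  2  2  3  3  3  3  4
dp[12][9] = 4. One LCS (by backtracking along matches): JJJE.

4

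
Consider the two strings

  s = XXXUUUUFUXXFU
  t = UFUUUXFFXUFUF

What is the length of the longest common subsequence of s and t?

8

Taking U [4,1]; then U [5,3]; then U [6,4]; then U [7,5]; then F [8,8]; then U [9,10]; then F [12,11]; then U [13,12] gives a common subsequence of length 8. dp[13][13] = 8 confirms this is the maximum.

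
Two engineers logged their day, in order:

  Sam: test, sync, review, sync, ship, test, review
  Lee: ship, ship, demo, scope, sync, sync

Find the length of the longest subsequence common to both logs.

Taking sync [2,5], sync [4,6] gives a common subsequence of length 2. Since dp[7][6] = 2, nothing longer is possible.

2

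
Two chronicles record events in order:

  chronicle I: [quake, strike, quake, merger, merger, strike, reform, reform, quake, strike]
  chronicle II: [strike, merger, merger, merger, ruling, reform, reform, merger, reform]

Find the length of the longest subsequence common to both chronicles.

Match strike at chronicle I[2]=chronicle II[1], then merger at chronicle I[4]=chronicle II[3], then merger at chronicle I[5]=chronicle II[4], then reform at chronicle I[7]=chronicle II[7], then reform at chronicle I[8]=chronicle II[9] — 5 events in the same relative order in both. Since dp[10][9] = 5, nothing longer is possible.

5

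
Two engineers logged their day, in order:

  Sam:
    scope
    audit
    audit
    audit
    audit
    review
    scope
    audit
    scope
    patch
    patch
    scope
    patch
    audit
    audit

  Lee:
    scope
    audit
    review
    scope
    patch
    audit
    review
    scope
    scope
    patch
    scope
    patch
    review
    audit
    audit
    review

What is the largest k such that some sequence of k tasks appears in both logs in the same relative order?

Pick scope [1,1]; then audit [2,2]; then audit [5,6]; then review [6,7]; then scope [7,8]; then scope [9,9]; then patch [11,10]; then scope [12,11]; then patch [13,12]; then audit [14,14]; then audit [15,15]; all 11 tasks appear in both, in order, and the DP table's final entry dp[15][16] is also 11, so no common subsequence is longer.

11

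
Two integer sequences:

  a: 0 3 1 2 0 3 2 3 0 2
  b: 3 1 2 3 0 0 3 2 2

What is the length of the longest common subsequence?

7

Pick 3 (a #2, b #1) → 1 (a #3, b #2) → 2 (a #4, b #3) → 0 (a #5, b #6) → 3 (a #6, b #7) → 2 (a #7, b #8) → 2 (a #10, b #9); all 7 values appear in both, in order, and the DP table's final entry dp[10][9] is also 7, so no common subsequence is longer.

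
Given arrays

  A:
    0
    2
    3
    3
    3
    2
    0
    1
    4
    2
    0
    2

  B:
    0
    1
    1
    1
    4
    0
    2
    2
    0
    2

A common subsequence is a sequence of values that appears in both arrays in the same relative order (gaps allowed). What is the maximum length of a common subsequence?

6

Let dp[i][j] be the LCS length of the first i values of A and the first j values of B. dp[i][j] = dp[i-1][j-1]+1 when the i-th and j-th values match, else max(dp[i-1][j], dp[i][j-1]).
    ·  0  1  1  1  4  0  2  2  0  2
 ·  0  0  0  0  0  0  0  0  0  0  0
 0  0  1  1  1  1  1  1  1  1  1  1
 2  0  1  1  1  1  1  1  2  2  2  2
 3  0  1  1  1  1  1  1  2  2  2  2
 3  0  1  1  1  1  1  1  2  2  2  2
 3  0  1  1  1  1  1  1  2  2  2  2
 2  0  1  1  1  1  1  1  2  3  3  3
 0  0  1  1  1  1  1  2  2  3  4  4
 1  0  1  2  2  2  2  2  2  3  4  4
 4  0  1  2  2  2  3  3  3  3  4  4
 2  0  1  2  2  2  3  3  4  4  4  5
 0  0  1  2  2  2  3  4  4  4  5  5
 2  0  1  2  2  2  3  4  5  5  5  6
dp[12][10] = 6. One LCS (by backtracking along matches): 0, 1, 4, 2, 0, 2.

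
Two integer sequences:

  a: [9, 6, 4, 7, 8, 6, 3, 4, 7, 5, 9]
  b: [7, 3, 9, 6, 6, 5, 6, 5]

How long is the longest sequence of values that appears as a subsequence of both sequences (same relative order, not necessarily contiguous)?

Match 9 (a #1, b #3), then 6 (a #2, b #5), then 6 (a #6, b #7), then 5 (a #10, b #8) — 4 values in the same relative order in both, and the DP table's final entry dp[11][8] is also 4, so no common subsequence is longer.

4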